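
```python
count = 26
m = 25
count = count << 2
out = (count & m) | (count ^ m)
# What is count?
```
Trace:
  count=26
  count=26, m=25
  count=104, m=25
  count=104, m=25, out=121

Final answer: 104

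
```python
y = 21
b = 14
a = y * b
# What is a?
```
Trace:
  y=21
  y=21, b=14
  y=21, b=14, a=294

Final answer: 294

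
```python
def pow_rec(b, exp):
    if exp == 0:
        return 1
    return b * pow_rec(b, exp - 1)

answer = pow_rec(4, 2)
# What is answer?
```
Call trace:
pow_rec(b=4, exp=2)
  pow_rec(b=4, exp=1)
    pow_rec(b=4, exp=0)
    -> return 1
  -> return 4
-> return 16

Final answer: 16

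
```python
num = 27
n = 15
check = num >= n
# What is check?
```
Trace:
  num=27
  num=27, n=15
  num=27, n=15, check=True

Final answer: True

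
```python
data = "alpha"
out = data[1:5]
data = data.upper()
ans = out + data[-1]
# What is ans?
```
Trace:
  data='alpha'
  data='alpha', out='lpha'
  data='ALPHA', out='lpha'
  data='ALPHA', out='lpha', ans='lphaA'

Final answer: 'lphaA'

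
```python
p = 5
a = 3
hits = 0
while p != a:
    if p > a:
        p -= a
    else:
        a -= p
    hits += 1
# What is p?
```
Trace:
  p=5
  p=5, a=3
  p=5, a=3, hits=0
  p=2, a=3, hits=1
  p=2, a=1, hits=2
  p=1, a=1, hits=3

Final answer: 1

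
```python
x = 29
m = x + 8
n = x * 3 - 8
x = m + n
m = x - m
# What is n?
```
Trace:
  x=29
  x=29, m=37
  x=29, m=37, n=79
  x=116, m=37, n=79
  x=116, m=79, n=79

Final answer: 79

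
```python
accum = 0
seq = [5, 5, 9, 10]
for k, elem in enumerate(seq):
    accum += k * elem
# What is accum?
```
Trace:
  accum=0
  accum=0, k=0, elem=5
  accum=5, k=1, elem=5
  accum=23, k=2, elem=9
  accum=53, k=3, elem=10

Final answer: 53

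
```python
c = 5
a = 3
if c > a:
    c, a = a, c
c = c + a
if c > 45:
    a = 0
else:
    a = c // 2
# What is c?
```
Trace:
  c=5
  c=5, a=3
  c=3, a=5
  c=8, a=5
  c=8, a=4

Final answer: 8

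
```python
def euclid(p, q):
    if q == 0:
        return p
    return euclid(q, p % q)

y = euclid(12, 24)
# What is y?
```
Call trace:
euclid(p=12, q=24)
  euclid(p=24, q=12)
    euclid(p=12, q=0)
    -> return 12
  -> return 12
-> return 12

Final answer: 12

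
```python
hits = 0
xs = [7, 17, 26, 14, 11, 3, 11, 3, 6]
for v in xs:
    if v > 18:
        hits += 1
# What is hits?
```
Trace:
  hits=0
  hits=0, v=7
  hits=0, v=17
  hits=1, v=26
  hits=1, v=14
  hits=1, v=11
  hits=1, v=3
  hits=1, v=11
  hits=1, v=3
  hits=1, v=6

Final answer: 1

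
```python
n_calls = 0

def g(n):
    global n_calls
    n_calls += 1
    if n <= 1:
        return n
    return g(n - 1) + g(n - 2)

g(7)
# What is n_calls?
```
Call trace (a repeated sub-call is expanded the first time; later identical calls just restate its return value):
g(n=7)
  g(n=6)
    g(n=5)
      g(n=4)
        g(n=3)
          g(n=2)
            g(n=1)
            -> return 1
            g(n=0)
            -> return 0
          -> return 1
          g(n=1)
          -> return 1
        -> return 2
        g(n=2) -> return 1  (same call as traced above)
      -> return 3
      g(n=3) -> return 2  (same call as traced above)
    -> return 5
    g(n=4) -> return 3  (same call as traced above)
  -> return 8
  g(n=5) -> return 5  (same call as traced above)
-> return 13

n_calls is incremented once per call, so count the calls in each subtree. Let C(n) = number of calls made by g(n).
C(0) = C(1) = 1 (base case, no recursion); C(n) = 1 + C(n - 1) + C(n - 2) otherwise.
C(2) = 1 + C(1) + C(0) = 1 + 1 + 1 = 3
C(3) = 1 + C(2) + C(1) = 1 + 3 + 1 = 5
C(4) = 1 + C(3) + C(2) = 1 + 5 + 3 = 9
C(5) = 1 + C(4) + C(3) = 1 + 9 + 5 = 15
C(6) = 1 + C(5) + C(4) = 1 + 15 + 9 = 25
C(7) = 1 + C(6) + C(5) = 1 + 25 + 15 = 41
n_calls = C(7) = 41

Final answer: 41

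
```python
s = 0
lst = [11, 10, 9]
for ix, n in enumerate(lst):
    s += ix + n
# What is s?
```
Trace:
  s=0
  s=11, ix=0, n=11
  s=22, ix=1, n=10
  s=33, ix=2, n=9

Final answer: 33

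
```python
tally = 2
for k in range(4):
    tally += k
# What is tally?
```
Trace:
  tally=2
  tally=2, k=0
  tally=3, k=1
  tally=5, k=2
  tally=8, k=3

Final answer: 8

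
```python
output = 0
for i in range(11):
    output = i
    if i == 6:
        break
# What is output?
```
Trace:
  output=0
  output=0, i=0
  output=1, i=1
  output=2, i=2
  output=3, i=3
  output=4, i=4
  output=5, i=5
  output=6, i=6

Final answer: 6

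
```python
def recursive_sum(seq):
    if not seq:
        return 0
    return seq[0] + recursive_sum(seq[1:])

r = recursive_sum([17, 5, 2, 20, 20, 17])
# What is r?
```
Call trace:
recursive_sum(seq=[17, 5, 2, 20, 20, 17])
  recursive_sum(seq=[5, 2, 20, 20, 17])
    recursive_sum(seq=[2, 20, 20, 17])
      recursive_sum(seq=[20, 20, 17])
        recursive_sum(seq=[20, 17])
          recursive_sum(seq=[17])
            recursive_sum(seq=[])
            -> return 0
          -> return 17
        -> return 37
      -> return 57
    -> return 59
  -> return 64
-> return 81

Final answer: 81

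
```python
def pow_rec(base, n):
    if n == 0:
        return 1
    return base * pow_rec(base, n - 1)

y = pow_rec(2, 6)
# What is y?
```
Call trace:
pow_rec(base=2, n=6)
  pow_rec(base=2, n=5)
    pow_rec(base=2, n=4)
      pow_rec(base=2, n=3)
        pow_rec(base=2, n=2)
          pow_rec(base=2, n=1)
            pow_rec(base=2, n=0)
            -> return 1
          -> return 2
        -> return 4
      -> return 8
    -> return 16
  -> return 32
-> return 64

Final answer: 64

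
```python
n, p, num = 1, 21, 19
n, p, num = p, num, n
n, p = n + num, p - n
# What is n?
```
Trace:
  n=1, p=21, num=19
  n=21, p=19, num=1
  n=22, p=-2, num=1

Final answer: 22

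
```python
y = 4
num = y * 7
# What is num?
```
Trace:
  y=4
  y=4, num=28

Final answer: 28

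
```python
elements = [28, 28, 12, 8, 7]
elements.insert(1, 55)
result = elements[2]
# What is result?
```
Trace:
  elements=[28, 28, 12, 8, 7]
  elements=[28, 55, 28, 12, 8, 7]
  elements=[28, 55, 28, 12, 8, 7], result=28

Final answer: 28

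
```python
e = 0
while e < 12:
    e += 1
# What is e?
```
Trace:
  e=0
  e=1
  e=2
  e=3
  e=4
  e=5
  e=6
  e=7
  e=8
  e=9
  e=10
  e=11
  e=12

Final answer: 12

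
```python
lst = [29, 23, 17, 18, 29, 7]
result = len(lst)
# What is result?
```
Trace:
  lst=[29, 23, 17, 18, 29, 7]
  lst=[29, 23, 17, 18, 29, 7], result=6

Final answer: 6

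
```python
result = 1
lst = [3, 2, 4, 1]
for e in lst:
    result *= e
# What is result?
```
Trace:
  result=1
  result=3, e=3
  result=6, e=2
  result=24, e=4
  result=24, e=1

Final answer: 24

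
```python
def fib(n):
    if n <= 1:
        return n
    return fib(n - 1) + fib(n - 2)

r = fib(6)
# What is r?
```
Call trace (a repeated sub-call is expanded the first time; later identical calls just restate its return value):
fib(n=6)
  fib(n=5)
    fib(n=4)
      fib(n=3)
        fib(n=2)
          fib(n=1)
          -> return 1
          fib(n=0)
          -> return 0
        -> return 1
        fib(n=1)
        -> return 1
      -> return 2
      fib(n=2) -> return 1  (same call as traced above)
    -> return 3
    fib(n=3) -> return 2  (same call as traced above)
  -> return 5
  fib(n=4) -> return 3  (same call as traced above)
-> return 8

Final answer: 8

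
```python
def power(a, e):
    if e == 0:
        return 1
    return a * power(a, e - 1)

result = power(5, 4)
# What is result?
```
Call trace:
power(a=5, e=4)
  power(a=5, e=3)
    power(a=5, e=2)
      power(a=5, e=1)
        power(a=5, e=0)
        -> return 1
      -> return 5
    -> return 25
  -> return 125
-> return 625

Final answer: 625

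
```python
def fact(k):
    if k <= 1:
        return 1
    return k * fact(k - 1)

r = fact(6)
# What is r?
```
Call trace:
fact(k=6)
  fact(k=5)
    fact(k=4)
      fact(k=3)
        fact(k=2)
          fact(k=1)
          -> return 1
        -> return 2
      -> return 6
    -> return 24
  -> return 120
-> return 720

Final answer: 720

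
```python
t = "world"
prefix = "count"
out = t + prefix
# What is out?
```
Trace:
  t='world'
  t='world', prefix='count'
  t='world', prefix='count', out='worldcount'

Final answer: 'worldcount'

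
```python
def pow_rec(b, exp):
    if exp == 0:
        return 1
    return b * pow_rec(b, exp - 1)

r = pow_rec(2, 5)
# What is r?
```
Call trace:
pow_rec(b=2, exp=5)
  pow_rec(b=2, exp=4)
    pow_rec(b=2, exp=3)
      pow_rec(b=2, exp=2)
        pow_rec(b=2, exp=1)
          pow_rec(b=2, exp=0)
          -> return 1
        -> return 2
      -> return 4
    -> return 8
  -> return 16
-> return 32

Final answer: 32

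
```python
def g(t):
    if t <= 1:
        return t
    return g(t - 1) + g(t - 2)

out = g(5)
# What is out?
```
Call trace (a repeated sub-call is expanded the first time; later identical calls just restate its return value):
g(t=5)
  g(t=4)
    g(t=3)
      g(t=2)
        g(t=1)
        -> return 1
        g(t=0)
        -> return 0
      -> return 1
      g(t=1)
      -> return 1
    -> return 2
    g(t=2) -> return 1  (same call as traced above)
  -> return 3
  g(t=3) -> return 2  (same call as traced above)
-> return 5

Final answer: 5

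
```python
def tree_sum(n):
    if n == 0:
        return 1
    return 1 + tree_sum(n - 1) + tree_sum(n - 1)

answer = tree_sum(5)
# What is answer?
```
Call trace (a repeated sub-call is expanded the first time; later identical calls just restate its return value):
tree_sum(n=5)
  tree_sum(n=4)
    tree_sum(n=3)
      tree_sum(n=2)
        tree_sum(n=1)
          tree_sum(n=0)
          -> return 1
          tree_sum(n=0)
          -> return 1
        -> return 3
        tree_sum(n=1) -> return 3  (same call as traced above)
      -> return 7
      tree_sum(n=2) -> return 7  (same call as traced above)
    -> return 15
    tree_sum(n=3) -> return 15  (same call as traced above)
  -> return 31
  tree_sum(n=4) -> return 31  (same call as traced above)
-> return 63

Final answer: 63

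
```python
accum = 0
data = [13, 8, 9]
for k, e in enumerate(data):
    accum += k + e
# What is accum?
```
Trace:
  accum=0
  accum=13, k=0, e=13
  accum=22, k=1, e=8
  accum=33, k=2, e=9

Final answer: 33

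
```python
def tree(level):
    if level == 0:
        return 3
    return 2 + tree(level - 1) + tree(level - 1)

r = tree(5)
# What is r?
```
Call trace (a repeated sub-call is expanded the first time; later identical calls just restate its return value):
tree(level=5)
  tree(level=4)
    tree(level=3)
      tree(level=2)
        tree(level=1)
          tree(level=0)
          -> return 3
          tree(level=0)
          -> return 3
        -> return 8
        tree(level=1) -> return 8  (same call as traced above)
      -> return 18
      tree(level=2) -> return 18  (same call as traced above)
    -> return 38
    tree(level=3) -> return 38  (same call as traced above)
  -> return 78
  tree(level=4) -> return 78  (same call as traced above)
-> return 158

Final answer: 158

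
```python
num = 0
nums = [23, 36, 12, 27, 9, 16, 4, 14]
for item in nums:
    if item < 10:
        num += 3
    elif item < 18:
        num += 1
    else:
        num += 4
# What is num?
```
Trace:
  num=0
  num=4, item=23
  num=8, item=36
  num=9, item=12
  num=13, item=27
  num=16, item=9
  num=17, item=16
  num=20, item=4
  num=21, item=14

Final answer: 21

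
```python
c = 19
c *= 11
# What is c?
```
Trace:
  c=19
  c=209

Final answer: 209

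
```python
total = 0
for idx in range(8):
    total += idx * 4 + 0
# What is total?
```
Trace:
  total=0
  total=0, idx=0
  total=4, idx=1
  total=12, idx=2
  total=24, idx=3
  total=40, idx=4
  total=60, idx=5
  total=84, idx=6
  total=112, idx=7

Final answer: 112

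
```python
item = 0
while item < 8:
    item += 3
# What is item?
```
Trace:
  item=0
  item=3
  item=6
  item=9

Final answer: 9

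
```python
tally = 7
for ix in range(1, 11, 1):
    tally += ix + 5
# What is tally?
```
Trace:
  tally=7
  tally=13, ix=1
  tally=20, ix=2
  tally=28, ix=3
  tally=37, ix=4
  tally=47, ix=5
  tally=58, ix=6
  tally=70, ix=7
  tally=83, ix=8
  tally=97, ix=9
  tally=112, ix=10

Final answer: 112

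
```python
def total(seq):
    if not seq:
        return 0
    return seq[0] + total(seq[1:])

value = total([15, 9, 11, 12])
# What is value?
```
Call trace:
total(seq=[15, 9, 11, 12])
  total(seq=[9, 11, 12])
    total(seq=[11, 12])
      total(seq=[12])
        total(seq=[])
        -> return 0
      -> return 12
    -> return 23
  -> return 32
-> return 47

Final answer: 47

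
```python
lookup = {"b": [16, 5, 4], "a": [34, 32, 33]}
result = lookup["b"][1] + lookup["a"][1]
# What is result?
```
Trace:
  lookup={'b': [16, 5, 4], 'a': [34, 32, 33]}
  lookup={'b': [16, 5, 4], 'a': [34, 32, 33]}, result=37

Final answer: 37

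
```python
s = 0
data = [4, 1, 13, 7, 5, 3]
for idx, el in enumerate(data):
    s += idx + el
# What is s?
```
Trace:
  s=0
  s=4, idx=0, el=4
  s=6, idx=1, el=1
  s=21, idx=2, el=13
  s=31, idx=3, el=7
  s=40, idx=4, el=5
  s=48, idx=5, el=3

Final answer: 48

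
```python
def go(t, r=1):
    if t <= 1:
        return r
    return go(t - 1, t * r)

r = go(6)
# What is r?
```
Call trace:
go(t=6, r=1)
  go(t=5, r=6)
    go(t=4, r=30)
      go(t=3, r=120)
        go(t=2, r=360)
          go(t=1, r=720)
          -> return 720
        -> return 720
      -> return 720
    -> return 720
  -> return 720
-> return 720

Final answer: 720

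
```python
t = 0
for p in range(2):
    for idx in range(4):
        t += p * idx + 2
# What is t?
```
Trace:
  t=0
  t=2, p=0, idx=0
  t=4, p=0, idx=1
  t=6, p=0, idx=2
  t=8, p=0, idx=3
  t=10, p=1, idx=0
  t=13, p=1, idx=1
  t=17, p=1, idx=2
  t=22, p=1, idx=3

Final answer: 22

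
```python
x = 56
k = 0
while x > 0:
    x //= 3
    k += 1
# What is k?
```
Trace:
  x=56
  x=56, k=0
  x=18, k=1
  x=6, k=2
  x=2, k=3
  x=0, k=4

Final answer: 4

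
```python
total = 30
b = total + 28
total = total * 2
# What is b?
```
Trace:
  total=30
  total=30, b=58
  total=60, b=58

Final answer: 58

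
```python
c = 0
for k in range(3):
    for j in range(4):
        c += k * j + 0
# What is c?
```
Trace:
  c=0
  c=0, k=0, j=0
  c=0, k=0, j=1
  c=0, k=0, j=2
  c=0, k=0, j=3
  c=0, k=1, j=0
  c=1, k=1, j=1
  c=3, k=1, j=2
  c=6, k=1, j=3
  c=6, k=2, j=0
  c=8, k=2, j=1
  c=12, k=2, j=2
  c=18, k=2, j=3

Final answer: 18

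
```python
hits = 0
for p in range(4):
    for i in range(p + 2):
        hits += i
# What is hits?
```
Trace:
  hits=0
  hits=0, p=0, i=0
  hits=1, p=0, i=1
  hits=1, p=1, i=0
  hits=2, p=1, i=1
  hits=4, p=1, i=2
  hits=4, p=2, i=0
  hits=5, p=2, i=1
  hits=7, p=2, i=2
  hits=10, p=2, i=3
  hits=10, p=3, i=0
  hits=11, p=3, i=1
  hits=13, p=3, i=2
  hits=16, p=3, i=3
  hits=20, p=3, i=4

Final answer: 20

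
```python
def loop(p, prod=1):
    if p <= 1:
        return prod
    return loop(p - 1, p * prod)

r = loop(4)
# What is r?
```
Call trace:
loop(p=4, prod=1)
  loop(p=3, prod=4)
    loop(p=2, prod=12)
      loop(p=1, prod=24)
      -> return 24
    -> return 24
  -> return 24
-> return 24

Final answer: 24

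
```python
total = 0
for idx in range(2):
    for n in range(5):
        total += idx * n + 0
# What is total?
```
Trace:
  total=0
  total=0, idx=0, n=0
  total=0, idx=0, n=1
  total=0, idx=0, n=2
  total=0, idx=0, n=3
  total=0, idx=0, n=4
  total=0, idx=1, n=0
  total=1, idx=1, n=1
  total=3, idx=1, n=2
  total=6, idx=1, n=3
  total=10, idx=1, n=4

Final answer: 10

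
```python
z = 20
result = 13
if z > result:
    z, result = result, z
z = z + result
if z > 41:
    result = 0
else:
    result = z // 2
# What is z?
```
Trace:
  z=20
  z=20, result=13
  z=13, result=20
  z=33, result=20
  z=33, result=16

Final answer: 33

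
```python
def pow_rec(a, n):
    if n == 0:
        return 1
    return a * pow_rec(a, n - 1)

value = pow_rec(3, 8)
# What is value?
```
Call trace:
pow_rec(a=3, n=8)
  pow_rec(a=3, n=7)
    pow_rec(a=3, n=6)
      pow_rec(a=3, n=5)
        pow_rec(a=3, n=4)
          pow_rec(a=3, n=3)
            pow_rec(a=3, n=2)
              pow_rec(a=3, n=1)
                pow_rec(a=3, n=0)
                -> return 1
              -> return 3
            -> return 9
          -> return 27
        -> return 81
      -> return 243
    -> return 729
  -> return 2187
-> return 6561

Final answer: 6561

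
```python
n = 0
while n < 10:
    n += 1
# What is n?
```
Trace:
  n=0
  n=1
  n=2
  n=3
  n=4
  n=5
  n=6
  n=7
  n=8
  n=9
  n=10

Final answer: 10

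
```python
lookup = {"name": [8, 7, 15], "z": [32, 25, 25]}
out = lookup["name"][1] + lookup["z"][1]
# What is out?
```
Trace:
  lookup={'name': [8, 7, 15], 'z': [32, 25, 25]}
  lookup={'name': [8, 7, 15], 'z': [32, 25, 25]}, out=32

Final answer: 32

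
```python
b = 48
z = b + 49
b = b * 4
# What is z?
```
Trace:
  b=48
  b=48, z=97
  b=192, z=97

Final answer: 97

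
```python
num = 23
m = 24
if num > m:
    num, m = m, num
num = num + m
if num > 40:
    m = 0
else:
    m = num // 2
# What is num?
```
Trace:
  num=23
  num=23, m=24
  num=23, m=24
  num=47, m=24
  num=47, m=0

Final answer: 47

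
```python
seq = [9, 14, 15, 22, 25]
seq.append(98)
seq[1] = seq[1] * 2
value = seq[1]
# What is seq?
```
Trace:
  seq=[9, 14, 15, 22, 25]
  seq=[9, 14, 15, 22, 25, 98]
  seq=[9, 28, 15, 22, 25, 98]
  seq=[9, 28, 15, 22, 25, 98], value=28

Final answer: [9, 28, 15, 22, 25, 98]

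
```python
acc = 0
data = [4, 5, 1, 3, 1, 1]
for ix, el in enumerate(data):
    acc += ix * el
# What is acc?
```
Trace:
  acc=0
  acc=0, ix=0, el=4
  acc=5, ix=1, el=5
  acc=7, ix=2, el=1
  acc=16, ix=3, el=3
  acc=20, ix=4, el=1
  acc=25, ix=5, el=1

Final answer: 25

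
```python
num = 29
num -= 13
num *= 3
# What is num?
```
Trace:
  num=29
  num=16
  num=48

Final answer: 48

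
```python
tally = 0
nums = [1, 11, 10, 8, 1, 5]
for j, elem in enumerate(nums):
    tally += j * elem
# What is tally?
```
Trace:
  tally=0
  tally=0, j=0, elem=1
  tally=11, j=1, elem=11
  tally=31, j=2, elem=10
  tally=55, j=3, elem=8
  tally=59, j=4, elem=1
  tally=84, j=5, elem=5

Final answer: 84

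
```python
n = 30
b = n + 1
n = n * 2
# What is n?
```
Trace:
  n=30
  n=30, b=31
  n=60, b=31

Final answer: 60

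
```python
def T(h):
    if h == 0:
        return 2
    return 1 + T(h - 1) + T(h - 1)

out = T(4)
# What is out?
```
Call trace (a repeated sub-call is expanded the first time; later identical calls just restate its return value):
T(h=4)
  T(h=3)
    T(h=2)
      T(h=1)
        T(h=0)
        -> return 2
        T(h=0)
        -> return 2
      -> return 5
      T(h=1) -> return 5  (same call as traced above)
    -> return 11
    T(h=2) -> return 11  (same call as traced above)
  -> return 23
  T(h=3) -> return 23  (same call as traced above)
-> return 47

Final answer: 47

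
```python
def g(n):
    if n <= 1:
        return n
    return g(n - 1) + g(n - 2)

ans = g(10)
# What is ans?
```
Call trace (a repeated sub-call is expanded the first time; later identical calls just restate its return value):
g(n=10)
  g(n=9)
    g(n=8)
      g(n=7)
        g(n=6)
          g(n=5)
            g(n=4)
              g(n=3)
                g(n=2)
                  g(n=1)
                  -> return 1
                  g(n=0)
                  -> return 0
                -> return 1
                g(n=1)
                -> return 1
              -> return 2
              g(n=2) -> return 1  (same call as traced above)
            -> return 3
            g(n=3) -> return 2  (same call as traced above)
          -> return 5
          g(n=4) -> return 3  (same call as traced above)
        -> return 8
        g(n=5) -> return 5  (same call as traced above)
      -> return 13
      g(n=6) -> return 8  (same call as traced above)
    -> return 21
    g(n=7) -> return 13  (same call as traced above)
  -> return 34
  g(n=8) -> return 21  (same call as traced above)
-> return 55

Final answer: 55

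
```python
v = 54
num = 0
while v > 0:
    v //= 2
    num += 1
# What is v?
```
Trace:
  v=54
  v=54, num=0
  v=27, num=1
  v=13, num=2
  v=6, num=3
  v=3, num=4
  v=1, num=5
  v=0, num=6

Final answer: 0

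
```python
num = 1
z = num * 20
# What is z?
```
Trace:
  num=1
  num=1, z=20

Final answer: 20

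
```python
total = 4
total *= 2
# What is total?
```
Trace:
  total=4
  total=8

Final answer: 8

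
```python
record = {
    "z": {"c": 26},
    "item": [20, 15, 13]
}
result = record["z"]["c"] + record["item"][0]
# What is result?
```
Trace:
  record={'z': {'c': 26}, 'item': [20, 15, 13]}
  record={'z': {'c': 26}, 'item': [20, 15, 13]}, result=46

Final answer: 46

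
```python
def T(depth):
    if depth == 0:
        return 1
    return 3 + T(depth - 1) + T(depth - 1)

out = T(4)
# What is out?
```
Call trace (a repeated sub-call is expanded the first time; later identical calls just restate its return value):
T(depth=4)
  T(depth=3)
    T(depth=2)
      T(depth=1)
        T(depth=0)
        -> return 1
        T(depth=0)
        -> return 1
      -> return 5
      T(depth=1) -> return 5  (same call as traced above)
    -> return 13
    T(depth=2) -> return 13  (same call as traced above)
  -> return 29
  T(depth=3) -> return 29  (same call as traced above)
-> return 61

Final answer: 61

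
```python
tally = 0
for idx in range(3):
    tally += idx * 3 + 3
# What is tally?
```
Trace:
  tally=0
  tally=3, idx=0
  tally=9, idx=1
  tally=18, idx=2

Final answer: 18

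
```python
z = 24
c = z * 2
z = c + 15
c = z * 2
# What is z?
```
Trace:
  z=24
  z=24, c=48
  z=63, c=48
  z=63, c=126

Final answer: 63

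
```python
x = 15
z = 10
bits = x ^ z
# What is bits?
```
Trace:
  x=15
  x=15, z=10
  x=15, z=10, bits=5

Final answer: 5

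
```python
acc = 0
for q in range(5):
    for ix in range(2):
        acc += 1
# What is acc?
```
Trace:
  acc=0
  acc=1, q=0, ix=0
  acc=2, q=0, ix=1
  acc=3, q=1, ix=0
  acc=4, q=1, ix=1
  acc=5, q=2, ix=0
  acc=6, q=2, ix=1
  acc=7, q=3, ix=0
  acc=8, q=3, ix=1
  acc=9, q=4, ix=0
  acc=10, q=4, ix=1

Final answer: 10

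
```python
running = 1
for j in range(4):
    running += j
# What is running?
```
Trace:
  running=1
  running=1, j=0
  running=2, j=1
  running=4, j=2
  running=7, j=3

Final answer: 7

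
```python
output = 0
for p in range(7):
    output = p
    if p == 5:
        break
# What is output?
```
Trace:
  output=0
  output=0, p=0
  output=1, p=1
  output=2, p=2
  output=3, p=3
  output=4, p=4
  output=5, p=5

Final answer: 5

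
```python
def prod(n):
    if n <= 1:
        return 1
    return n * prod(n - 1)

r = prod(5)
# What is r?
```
Call trace:
prod(n=5)
  prod(n=4)
    prod(n=3)
      prod(n=2)
        prod(n=1)
        -> return 1
      -> return 2
    -> return 6
  -> return 24
-> return 120

Final answer: 120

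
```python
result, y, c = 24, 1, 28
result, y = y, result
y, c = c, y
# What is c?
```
Trace:
  result=24, y=1, c=28
  result=1, y=24, c=28
  result=1, y=28, c=24

Final answer: 24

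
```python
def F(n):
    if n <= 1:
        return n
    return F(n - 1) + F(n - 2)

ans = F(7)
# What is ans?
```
Call trace (a repeated sub-call is expanded the first time; later identical calls just restate its return value):
F(n=7)
  F(n=6)
    F(n=5)
      F(n=4)
        F(n=3)
          F(n=2)
            F(n=1)
            -> return 1
            F(n=0)
            -> return 0
          -> return 1
          F(n=1)
          -> return 1
        -> return 2
        F(n=2) -> return 1  (same call as traced above)
      -> return 3
      F(n=3) -> return 2  (same call as traced above)
    -> return 5
    F(n=4) -> return 3  (same call as traced above)
  -> return 8
  F(n=5) -> return 5  (same call as traced above)
-> return 13

Final answer: 13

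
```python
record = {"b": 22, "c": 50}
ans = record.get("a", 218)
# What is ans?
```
Trace:
  record={'b': 22, 'c': 50}
  record={'b': 22, 'c': 50}, ans=218

Final answer: 218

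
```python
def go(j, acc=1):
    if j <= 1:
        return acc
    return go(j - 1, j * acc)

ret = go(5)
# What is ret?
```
Call trace:
go(j=5, acc=1)
  go(j=4, acc=5)
    go(j=3, acc=20)
      go(j=2, acc=60)
        go(j=1, acc=120)
        -> return 120
      -> return 120
    -> return 120
  -> return 120
-> return 120

Final answer: 120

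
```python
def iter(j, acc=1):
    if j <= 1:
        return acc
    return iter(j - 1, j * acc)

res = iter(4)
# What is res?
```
Call trace:
iter(j=4, acc=1)
  iter(j=3, acc=4)
    iter(j=2, acc=12)
      iter(j=1, acc=24)
      -> return 24
    -> return 24
  -> return 24
-> return 24

Final answer: 24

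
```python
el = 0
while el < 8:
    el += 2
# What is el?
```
Trace:
  el=0
  el=2
  el=4
  el=6
  el=8

Final answer: 8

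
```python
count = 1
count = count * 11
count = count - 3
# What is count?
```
Trace:
  count=1
  count=11
  count=8

Final answer: 8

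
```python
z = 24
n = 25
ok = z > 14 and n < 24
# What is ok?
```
Trace:
  z=24
  z=24, n=25
  z=24, n=25, ok=False

Final answer: False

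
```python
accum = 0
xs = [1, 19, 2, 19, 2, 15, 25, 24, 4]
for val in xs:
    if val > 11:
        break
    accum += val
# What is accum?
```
Trace:
  accum=0
  accum=1, val=1
  accum=1, val=19

Final answer: 1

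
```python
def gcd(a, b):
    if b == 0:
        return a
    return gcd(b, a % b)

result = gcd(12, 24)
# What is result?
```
Call trace:
gcd(a=12, b=24)
  gcd(a=24, b=12)
    gcd(a=12, b=0)
    -> return 12
  -> return 12
-> return 12

Final answer: 12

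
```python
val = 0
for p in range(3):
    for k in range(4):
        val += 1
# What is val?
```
Trace:
  val=0
  val=1, p=0, k=0
  val=2, p=0, k=1
  val=3, p=0, k=2
  val=4, p=0, k=3
  val=5, p=1, k=0
  val=6, p=1, k=1
  val=7, p=1, k=2
  val=8, p=1, k=3
  val=9, p=2, k=0
  val=10, p=2, k=1
  val=11, p=2, k=2
  val=12, p=2, k=3

Final answer: 12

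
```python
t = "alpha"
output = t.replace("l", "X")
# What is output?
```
Trace:
  t='alpha'
  t='alpha', output='aXpha'

Final answer: 'aXpha'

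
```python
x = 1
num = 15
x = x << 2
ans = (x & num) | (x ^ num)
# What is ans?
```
Trace:
  x=1
  x=1, num=15
  x=4, num=15
  x=4, num=15, ans=15

Final answer: 15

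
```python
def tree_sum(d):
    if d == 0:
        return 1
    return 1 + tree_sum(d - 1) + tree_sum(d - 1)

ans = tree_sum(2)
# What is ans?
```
Call trace (a repeated sub-call is expanded the first time; later identical calls just restate its return value):
tree_sum(d=2)
  tree_sum(d=1)
    tree_sum(d=0)
    -> return 1
    tree_sum(d=0)
    -> return 1
  -> return 3
  tree_sum(d=1) -> return 3  (same call as traced above)
-> return 7

Final answer: 7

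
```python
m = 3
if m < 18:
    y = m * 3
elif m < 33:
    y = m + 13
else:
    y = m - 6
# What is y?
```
Trace:
  m=3
  m=3, y=9

Final answer: 9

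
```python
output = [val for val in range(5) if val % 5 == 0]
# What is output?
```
Trace:
  val=0
  val=1
  val=2
  val=3
  val=4
  output=[0]

Final answer: [0]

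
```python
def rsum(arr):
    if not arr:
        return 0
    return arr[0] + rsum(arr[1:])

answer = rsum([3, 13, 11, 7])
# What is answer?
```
Call trace:
rsum(arr=[3, 13, 11, 7])
  rsum(arr=[13, 11, 7])
    rsum(arr=[11, 7])
      rsum(arr=[7])
        rsum(arr=[])
        -> return 0
      -> return 7
    -> return 18
  -> return 31
-> return 34

Final answer: 34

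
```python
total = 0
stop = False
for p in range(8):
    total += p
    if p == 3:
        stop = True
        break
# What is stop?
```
Trace:
  total=0
  total=0, stop=False
  total=0, stop=False, p=0
  total=1, stop=False, p=1
  total=3, stop=False, p=2
  total=6, stop=True, p=3

Final answer: True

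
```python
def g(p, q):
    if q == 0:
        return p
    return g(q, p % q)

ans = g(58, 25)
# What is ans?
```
Call trace:
g(p=58, q=25)
  g(p=25, q=8)
    g(p=8, q=1)
      g(p=1, q=0)
      -> return 1
    -> return 1
  -> return 1
-> return 1

Final answer: 1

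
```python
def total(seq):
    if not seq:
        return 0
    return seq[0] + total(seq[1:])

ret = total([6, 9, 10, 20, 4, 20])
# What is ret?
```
Call trace:
total(seq=[6, 9, 10, 20, 4, 20])
  total(seq=[9, 10, 20, 4, 20])
    total(seq=[10, 20, 4, 20])
      total(seq=[20, 4, 20])
        total(seq=[4, 20])
          total(seq=[20])
            total(seq=[])
            -> return 0
          -> return 20
        -> return 24
      -> return 44
    -> return 54
  -> return 63
-> return 69

Final answer: 69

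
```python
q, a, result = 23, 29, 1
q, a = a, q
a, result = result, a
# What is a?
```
Trace:
  q=23, a=29, result=1
  q=29, a=23, result=1
  q=29, a=1, result=23

Final answer: 1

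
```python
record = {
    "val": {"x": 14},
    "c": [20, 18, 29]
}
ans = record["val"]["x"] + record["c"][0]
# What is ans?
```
Trace:
  record={'val': {'x': 14}, 'c': [20, 18, 29]}
  record={'val': {'x': 14}, 'c': [20, 18, 29]}, ans=34

Final answer: 34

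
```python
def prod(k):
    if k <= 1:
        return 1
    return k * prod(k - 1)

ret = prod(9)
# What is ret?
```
Call trace:
prod(k=9)
  prod(k=8)
    prod(k=7)
      prod(k=6)
        prod(k=5)
          prod(k=4)
            prod(k=3)
              prod(k=2)
                prod(k=1)
                -> return 1
              -> return 2
            -> return 6
          -> return 24
        -> return 120
      -> return 720
    -> return 5040
  -> return 40320
-> return 362880

Final answer: 362880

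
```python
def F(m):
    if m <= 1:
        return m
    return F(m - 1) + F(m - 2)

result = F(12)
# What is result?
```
Call trace (a repeated sub-call is expanded the first time; later identical calls just restate its return value):
F(m=12)
  F(m=11)
    F(m=10)
      F(m=9)
        F(m=8)
          F(m=7)
            F(m=6)
              F(m=5)
                F(m=4)
                  F(m=3)
                    F(m=2)
                      F(m=1)
                      -> return 1
                      F(m=0)
                      -> return 0
                    -> return 1
                    F(m=1)
                    -> return 1
                  -> return 2
                  F(m=2) -> return 1  (same call as traced above)
                -> return 3
                F(m=3) -> return 2  (same call as traced above)
              -> return 5
              F(m=4) -> return 3  (same call as traced above)
            -> return 8
            F(m=5) -> return 5  (same call as traced above)
          -> return 13
          F(m=6) -> return 8  (same call as traced above)
        -> return 21
        F(m=7) -> return 13  (same call as traced above)
      -> return 34
      F(m=8) -> return 21  (same call as traced above)
    -> return 55
    F(m=9) -> return 34  (same call as traced above)
  -> return 89
  F(m=10) -> return 55  (same call as traced above)
-> return 144

Final answer: 144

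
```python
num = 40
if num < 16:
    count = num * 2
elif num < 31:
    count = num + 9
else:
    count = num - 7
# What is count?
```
Trace:
  num=40
  num=40, count=33

Final answer: 33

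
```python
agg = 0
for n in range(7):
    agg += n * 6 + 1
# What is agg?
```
Trace:
  agg=0
  agg=1, n=0
  agg=8, n=1
  agg=21, n=2
  agg=40, n=3
  agg=65, n=4
  agg=96, n=5
  agg=133, n=6

Final answer: 133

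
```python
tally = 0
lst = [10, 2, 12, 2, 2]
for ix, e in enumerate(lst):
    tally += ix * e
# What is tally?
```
Trace:
  tally=0
  tally=0, ix=0, e=10
  tally=2, ix=1, e=2
  tally=26, ix=2, e=12
  tally=32, ix=3, e=2
  tally=40, ix=4, e=2

Final answer: 40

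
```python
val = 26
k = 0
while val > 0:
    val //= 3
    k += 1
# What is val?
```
Trace:
  val=26
  val=26, k=0
  val=8, k=1
  val=2, k=2
  val=0, k=3

Final answer: 0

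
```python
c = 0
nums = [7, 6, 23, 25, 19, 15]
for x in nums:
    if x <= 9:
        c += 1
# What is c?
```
Trace:
  c=0
  c=1, x=7
  c=2, x=6
  c=2, x=23
  c=2, x=25
  c=2, x=19
  c=2, x=15

Final answer: 2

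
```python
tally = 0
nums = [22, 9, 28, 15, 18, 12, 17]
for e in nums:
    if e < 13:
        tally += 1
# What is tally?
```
Trace:
  tally=0
  tally=0, e=22
  tally=1, e=9
  tally=1, e=28
  tally=1, e=15
  tally=1, e=18
  tally=2, e=12
  tally=2, e=17

Final answer: 2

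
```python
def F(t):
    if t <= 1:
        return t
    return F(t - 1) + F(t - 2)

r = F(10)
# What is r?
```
Call trace (a repeated sub-call is expanded the first time; later identical calls just restate its return value):
F(t=10)
  F(t=9)
    F(t=8)
      F(t=7)
        F(t=6)
          F(t=5)
            F(t=4)
              F(t=3)
                F(t=2)
                  F(t=1)
                  -> return 1
                  F(t=0)
                  -> return 0
                -> return 1
                F(t=1)
                -> return 1
              -> return 2
              F(t=2) -> return 1  (same call as traced above)
            -> return 3
            F(t=3) -> return 2  (same call as traced above)
          -> return 5
          F(t=4) -> return 3  (same call as traced above)
        -> return 8
        F(t=5) -> return 5  (same call as traced above)
      -> return 13
      F(t=6) -> return 8  (same call as traced above)
    -> return 21
    F(t=7) -> return 13  (same call as traced above)
  -> return 34
  F(t=8) -> return 21  (same call as traced above)
-> return 55

Final answer: 55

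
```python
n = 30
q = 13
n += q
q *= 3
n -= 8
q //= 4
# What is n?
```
Trace:
  n=30
  n=30, q=13
  n=43, q=13
  n=43, q=39
  n=35, q=39
  n=35, q=9

Final answer: 35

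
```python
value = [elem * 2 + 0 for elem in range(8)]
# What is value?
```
Trace:
  elem=0
  elem=1
  elem=2
  elem=3
  elem=4
  elem=5
  elem=6
  elem=7
  value=[0, 2, 4, 6, 8, 10, 12, 14]

Final answer: [0, 2, 4, 6, 8, 10, 12, 14]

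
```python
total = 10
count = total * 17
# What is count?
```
Trace:
  total=10
  total=10, count=170

Final answer: 170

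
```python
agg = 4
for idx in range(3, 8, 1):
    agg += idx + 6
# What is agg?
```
Trace:
  agg=4
  agg=13, idx=3
  agg=23, idx=4
  agg=34, idx=5
  agg=46, idx=6
  agg=59, idx=7

Final answer: 59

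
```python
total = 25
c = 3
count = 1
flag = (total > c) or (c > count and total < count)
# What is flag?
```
Trace:
  total=25
  total=25, c=3
  total=25, c=3, count=1
  total=25, c=3, count=1, flag=True

Final answer: True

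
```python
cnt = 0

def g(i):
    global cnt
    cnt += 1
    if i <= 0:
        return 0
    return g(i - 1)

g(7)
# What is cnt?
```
Call trace:
g(i=7)
  g(i=6)
    g(i=5)
      g(i=4)
        g(i=3)
          g(i=2)
            g(i=1)
              g(i=0)
              -> return 0
            -> return 0
          -> return 0
        -> return 0
      -> return 0
    -> return 0
  -> return 0
-> return 0

cnt is incremented once per call. g is entered once for each i = 7, 6, 5, 4, 3, 2, 1, 0 (the i <= 0 call returns without recursing), i.e. 7 + 1 calls.
cnt = 8

Final answer: 8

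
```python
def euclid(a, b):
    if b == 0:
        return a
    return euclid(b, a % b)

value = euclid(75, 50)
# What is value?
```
Call trace:
euclid(a=75, b=50)
  euclid(a=50, b=25)
    euclid(a=25, b=0)
    -> return 25
  -> return 25
-> return 25

Final answer: 25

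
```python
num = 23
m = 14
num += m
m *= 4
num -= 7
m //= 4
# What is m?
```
Trace:
  num=23
  num=23, m=14
  num=37, m=14
  num=37, m=56
  num=30, m=56
  num=30, m=14

Final answer: 14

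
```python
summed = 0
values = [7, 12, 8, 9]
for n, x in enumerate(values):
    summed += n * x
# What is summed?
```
Trace:
  summed=0
  summed=0, n=0, x=7
  summed=12, n=1, x=12
  summed=28, n=2, x=8
  summed=55, n=3, x=9

Final answer: 55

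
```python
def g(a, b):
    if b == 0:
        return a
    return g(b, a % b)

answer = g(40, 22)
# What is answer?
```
Call trace:
g(a=40, b=22)
  g(a=22, b=18)
    g(a=18, b=4)
      g(a=4, b=2)
        g(a=2, b=0)
        -> return 2
      -> return 2
    -> return 2
  -> return 2
-> return 2

Final answer: 2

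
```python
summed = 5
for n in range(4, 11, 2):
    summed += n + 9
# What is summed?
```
Trace:
  summed=5
  summed=18, n=4
  summed=33, n=6
  summed=50, n=8
  summed=69, n=10

Final answer: 69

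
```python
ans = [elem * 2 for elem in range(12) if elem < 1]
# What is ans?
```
Trace:
  elem=0
  elem=1
  elem=2
  elem=3
  elem=4
  elem=5
  elem=6
  elem=7
  elem=8
  elem=9
  elem=10
  elem=11
  ans=[0]

Final answer: [0]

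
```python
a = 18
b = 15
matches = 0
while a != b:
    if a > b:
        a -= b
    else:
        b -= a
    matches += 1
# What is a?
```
Trace:
  a=18
  a=18, b=15
  a=18, b=15, matches=0
  a=3, b=15, matches=1
  a=3, b=12, matches=2
  a=3, b=9, matches=3
  a=3, b=6, matches=4
  a=3, b=3, matches=5

Final answer: 3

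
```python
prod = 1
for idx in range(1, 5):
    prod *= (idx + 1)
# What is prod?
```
Trace:
  prod=1
  prod=2, idx=1
  prod=6, idx=2
  prod=24, idx=3
  prod=120, idx=4

Final answer: 120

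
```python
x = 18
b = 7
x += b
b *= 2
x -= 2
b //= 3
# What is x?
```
Trace:
  x=18
  x=18, b=7
  x=25, b=7
  x=25, b=14
  x=23, b=14
  x=23, b=4

Final answer: 23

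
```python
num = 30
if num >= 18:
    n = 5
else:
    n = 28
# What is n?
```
Trace:
  num=30
  num=30, n=5

Final answer: 5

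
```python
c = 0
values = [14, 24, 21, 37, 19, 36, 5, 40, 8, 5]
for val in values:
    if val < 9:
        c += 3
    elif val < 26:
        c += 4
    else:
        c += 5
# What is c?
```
Trace:
  c=0
  c=4, val=14
  c=8, val=24
  c=12, val=21
  c=17, val=37
  c=21, val=19
  c=26, val=36
  c=29, val=5
  c=34, val=40
  c=37, val=8
  c=40, val=5

Final answer: 40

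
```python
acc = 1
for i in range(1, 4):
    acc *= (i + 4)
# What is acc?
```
Trace:
  acc=1
  acc=5, i=1
  acc=30, i=2
  acc=210, i=3

Final answer: 210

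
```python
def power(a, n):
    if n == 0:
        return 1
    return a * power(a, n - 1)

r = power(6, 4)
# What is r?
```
Call trace:
power(a=6, n=4)
  power(a=6, n=3)
    power(a=6, n=2)
      power(a=6, n=1)
        power(a=6, n=0)
        -> return 1
      -> return 6
    -> return 36
  -> return 216
-> return 1296

Final answer: 1296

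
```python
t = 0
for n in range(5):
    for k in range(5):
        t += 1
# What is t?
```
Trace:
  t=0
  t=1, n=0, k=0
  t=2, n=0, k=1
  t=3, n=0, k=2
  t=4, n=0, k=3
  t=5, n=0, k=4
  t=6, n=1, k=0
  t=7, n=1, k=1
  t=8, n=1, k=2
  t=9, n=1, k=3
  t=10, n=1, k=4
  t=11, n=2, k=0
  t=12, n=2, k=1
  t=13, n=2, k=2
  t=14, n=2, k=3
  t=15, n=2, k=4
  t=16, n=3, k=0
  t=17, n=3, k=1
  t=18, n=3, k=2
  t=19, n=3, k=3
  t=20, n=3, k=4
  t=21, n=4, k=0
  t=22, n=4, k=1
  t=23, n=4, k=2
  t=24, n=4, k=3
  t=25, n=4, k=4

Final answer: 25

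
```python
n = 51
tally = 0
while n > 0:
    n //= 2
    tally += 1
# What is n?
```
Trace:
  n=51
  n=51, tally=0
  n=25, tally=1
  n=12, tally=2
  n=6, tally=3
  n=3, tally=4
  n=1, tally=5
  n=0, tally=6

Final answer: 0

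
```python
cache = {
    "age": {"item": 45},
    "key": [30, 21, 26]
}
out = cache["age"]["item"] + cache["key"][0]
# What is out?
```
Trace:
  cache={'age': {'item': 45}, 'key': [30, 21, 26]}
  cache={'age': {'item': 45}, 'key': [30, 21, 26]}, out=75

Final answer: 75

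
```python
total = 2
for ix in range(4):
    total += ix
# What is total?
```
Trace:
  total=2
  total=2, ix=0
  total=3, ix=1
  total=5, ix=2
  total=8, ix=3

Final answer: 8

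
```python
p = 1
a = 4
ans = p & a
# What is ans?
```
Trace:
  p=1
  p=1, a=4
  p=1, a=4, ans=0

Final answer: 0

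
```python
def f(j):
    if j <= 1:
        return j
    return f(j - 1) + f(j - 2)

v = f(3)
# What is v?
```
Call trace:
f(j=3)
  f(j=2)
    f(j=1)
    -> return 1
    f(j=0)
    -> return 0
  -> return 1
  f(j=1)
  -> return 1
-> return 2

Final answer: 2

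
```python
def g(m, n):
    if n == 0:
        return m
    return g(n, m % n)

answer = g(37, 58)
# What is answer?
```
Call trace:
g(m=37, n=58)
  g(m=58, n=37)
    g(m=37, n=21)
      g(m=21, n=16)
        g(m=16, n=5)
          g(m=5, n=1)
            g(m=1, n=0)
            -> return 1
          -> return 1
        -> return 1
      -> return 1
    -> return 1
  -> return 1
-> return 1

Final answer: 1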